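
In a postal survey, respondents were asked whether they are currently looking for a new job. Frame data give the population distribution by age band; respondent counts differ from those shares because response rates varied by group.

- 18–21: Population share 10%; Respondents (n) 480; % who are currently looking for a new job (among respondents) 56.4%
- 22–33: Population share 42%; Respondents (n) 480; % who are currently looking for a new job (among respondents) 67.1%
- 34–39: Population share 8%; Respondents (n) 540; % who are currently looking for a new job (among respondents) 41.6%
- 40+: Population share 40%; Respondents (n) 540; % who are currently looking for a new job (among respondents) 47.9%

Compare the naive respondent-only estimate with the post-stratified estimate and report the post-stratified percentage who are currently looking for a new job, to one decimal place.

56.3%

Unadjusted (pooled respondent) estimate weights by respondent counts:
  (480/2040)×56.4 + (480/2040)×67.1 + (540/2040)×41.6 + (540/2040)×47.9 = 52.75%
Post-stratified estimate weights by population shares:
  0.1×56.4 + 0.42×67.1 + 0.08×41.6 + 0.4×47.9 = 56.31%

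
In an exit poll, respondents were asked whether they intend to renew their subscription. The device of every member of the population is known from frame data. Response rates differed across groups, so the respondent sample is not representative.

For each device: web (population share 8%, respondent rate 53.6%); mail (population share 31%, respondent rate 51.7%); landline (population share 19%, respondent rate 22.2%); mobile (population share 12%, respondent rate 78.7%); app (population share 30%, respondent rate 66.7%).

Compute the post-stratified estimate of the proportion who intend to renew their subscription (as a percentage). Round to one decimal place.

54.0%

Each cell contributes population-share × respondent value:
  web: 0.08 × 53.6 = 4.288
  mail: 0.31 × 51.7 = 16.027
  landline: 0.19 × 22.2 = 4.218
  mobile: 0.12 × 78.7 = 9.444
  app: 0.3 × 66.7 = 20.01
Post-stratified estimate = 53.987 → 54.0%.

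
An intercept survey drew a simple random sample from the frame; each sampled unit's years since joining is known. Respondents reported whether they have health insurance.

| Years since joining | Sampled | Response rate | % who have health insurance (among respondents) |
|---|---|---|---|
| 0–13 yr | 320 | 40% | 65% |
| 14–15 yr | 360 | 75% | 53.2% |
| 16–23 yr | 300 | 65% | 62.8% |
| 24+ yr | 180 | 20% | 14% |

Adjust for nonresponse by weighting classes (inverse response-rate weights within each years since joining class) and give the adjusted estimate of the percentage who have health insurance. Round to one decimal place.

With weight = n_sampled/n_responded per class, the weighted class total is n_sampled:
  0–13 yr: 320 × 65 = 20,800
  14–15 yr: 360 × 53.2 = 19,152
  16–23 yr: 300 × 62.8 = 18,840
  24+ yr: 180 × 14 = 2520
Adjusted estimate = 61,312 / 1,160 = 52.8552 → 52.9%.

52.9%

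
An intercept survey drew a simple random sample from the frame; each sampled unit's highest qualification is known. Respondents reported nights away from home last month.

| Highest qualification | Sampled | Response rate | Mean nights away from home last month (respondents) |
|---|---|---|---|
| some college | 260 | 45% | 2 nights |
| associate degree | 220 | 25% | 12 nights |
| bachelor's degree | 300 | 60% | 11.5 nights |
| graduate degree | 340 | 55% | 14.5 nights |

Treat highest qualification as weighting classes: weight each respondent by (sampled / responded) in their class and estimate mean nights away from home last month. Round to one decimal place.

Each respondent's weight = sampled/responded in their class; summing within a class gives n_sampled, so:
  some college: 260 × 2 = 520
  associate degree: 220 × 12 = 2640
  bachelor's degree: 300 × 11.5 = 3450
  graduate degree: 340 × 14.5 = 4930
Adjusted estimate = 11,540 / 1,120 = 10.3036 → 10.3.

10.3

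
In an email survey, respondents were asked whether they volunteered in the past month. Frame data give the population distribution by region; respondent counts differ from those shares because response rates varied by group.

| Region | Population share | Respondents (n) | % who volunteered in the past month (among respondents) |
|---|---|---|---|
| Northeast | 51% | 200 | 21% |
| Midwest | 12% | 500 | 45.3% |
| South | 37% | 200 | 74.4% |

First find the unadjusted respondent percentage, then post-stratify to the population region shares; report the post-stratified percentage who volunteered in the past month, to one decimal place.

Unadjusted (pooled respondent) estimate weights by respondent counts:
  (200/900)×21 + (500/900)×45.3 + (200/900)×74.4 = 46.3667%
Post-stratifying to population shares instead:
  0.51×21 + 0.12×45.3 + 0.37×74.4 = 43.674%

43.7%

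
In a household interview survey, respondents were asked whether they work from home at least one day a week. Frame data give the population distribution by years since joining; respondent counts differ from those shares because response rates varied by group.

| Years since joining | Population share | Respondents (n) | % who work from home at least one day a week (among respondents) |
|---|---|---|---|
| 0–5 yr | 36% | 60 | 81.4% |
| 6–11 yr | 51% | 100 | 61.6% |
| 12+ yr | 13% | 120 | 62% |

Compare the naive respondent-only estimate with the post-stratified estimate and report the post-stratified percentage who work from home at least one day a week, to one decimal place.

68.8%

Unadjusted (pooled respondent) estimate weights by respondent counts:
  (60/280)×81.4 + (100/280)×61.6 + (120/280)×62 = 66.0143%
Post-stratified estimate weights by population shares:
  0.36×81.4 + 0.51×61.6 + 0.13×62 = 68.78%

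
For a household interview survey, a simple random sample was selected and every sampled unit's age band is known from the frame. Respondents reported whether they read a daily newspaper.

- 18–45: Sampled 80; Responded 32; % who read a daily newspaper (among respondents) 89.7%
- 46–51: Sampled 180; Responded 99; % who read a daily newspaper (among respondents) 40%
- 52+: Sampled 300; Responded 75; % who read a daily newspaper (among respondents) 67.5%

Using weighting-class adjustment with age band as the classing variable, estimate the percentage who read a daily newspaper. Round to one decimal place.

Response rates by class: 18–45 32/80 = 40%, 46–51 99/180 = 55%, 52+ 75/300 = 25%.
Each respondent's weight = sampled/responded in their class; summing within a class gives n_sampled, so:
  18–45: 80 × 89.7 = 7176
  46–51: 180 × 40 = 7200
  52+: 300 × 67.5 = 20,250
Adjusted estimate = 34,626 / 560 = 61.8321 → 61.8%.

61.8%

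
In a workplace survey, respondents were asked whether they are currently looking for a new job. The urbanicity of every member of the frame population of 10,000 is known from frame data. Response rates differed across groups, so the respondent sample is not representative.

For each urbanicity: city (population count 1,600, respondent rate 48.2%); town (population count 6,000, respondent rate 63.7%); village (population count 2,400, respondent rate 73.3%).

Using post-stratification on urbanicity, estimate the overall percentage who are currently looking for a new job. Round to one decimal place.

63.5%

Reweight to the known urbanicity distribution:
  city: (1,600/10,000) × 48.2 = 7.712
  town: (6,000/10,000) × 63.7 = 38.22
  village: (2,400/10,000) × 73.3 = 17.592
Post-stratified estimate = 63.524 → 63.5%.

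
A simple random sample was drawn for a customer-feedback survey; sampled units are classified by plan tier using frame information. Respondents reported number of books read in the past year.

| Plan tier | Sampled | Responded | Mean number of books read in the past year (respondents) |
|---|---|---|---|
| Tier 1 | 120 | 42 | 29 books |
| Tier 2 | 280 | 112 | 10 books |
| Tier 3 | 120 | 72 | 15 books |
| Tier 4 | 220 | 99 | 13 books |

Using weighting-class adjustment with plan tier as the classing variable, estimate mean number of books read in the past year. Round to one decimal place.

Class response rates: Tier 1 42/120 = 35%, Tier 2 112/280 = 40%, Tier 3 72/120 = 60%, Tier 4 99/220 = 45%.
Weighting each respondent by the inverse class response rate inflates each class back to its sampled size, so the class weight is n_sampled:
  Tier 1: 120 × 29 = 3480
  Tier 2: 280 × 10 = 2800
  Tier 3: 120 × 15 = 1800
  Tier 4: 220 × 13 = 2860
Adjusted estimate = 10,940 / 740 = 14.7838 → 14.8.

14.8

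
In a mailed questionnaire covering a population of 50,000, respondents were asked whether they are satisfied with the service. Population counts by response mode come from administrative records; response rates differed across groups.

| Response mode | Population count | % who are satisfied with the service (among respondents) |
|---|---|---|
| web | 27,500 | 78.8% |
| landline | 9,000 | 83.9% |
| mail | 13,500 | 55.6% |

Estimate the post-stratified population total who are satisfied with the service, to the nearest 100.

36,700

Apply each group's respondent rate to its population count:
  web: 27,500 × 78.8% = 21,670
  landline: 9,000 × 83.9% = 7551
  mail: 13,500 × 55.6% = 7506
Estimated total = 36,727 → 36,700.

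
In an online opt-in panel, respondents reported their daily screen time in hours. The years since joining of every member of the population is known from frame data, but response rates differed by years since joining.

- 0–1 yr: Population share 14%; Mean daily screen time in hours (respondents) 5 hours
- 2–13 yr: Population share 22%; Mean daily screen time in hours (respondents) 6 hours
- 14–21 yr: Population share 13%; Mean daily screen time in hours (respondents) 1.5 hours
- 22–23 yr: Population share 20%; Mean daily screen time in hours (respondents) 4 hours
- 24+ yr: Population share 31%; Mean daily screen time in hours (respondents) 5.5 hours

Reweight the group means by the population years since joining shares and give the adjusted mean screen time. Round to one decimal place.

4.7

Each cell contributes population-share × respondent value:
  0–1 yr: 0.14 × 5 = 0.7
  2–13 yr: 0.22 × 6 = 1.32
  14–21 yr: 0.13 × 1.5 = 0.195
  22–23 yr: 0.2 × 4 = 0.8
  24+ yr: 0.31 × 5.5 = 1.705
Post-stratified estimate = 4.72 → 4.7.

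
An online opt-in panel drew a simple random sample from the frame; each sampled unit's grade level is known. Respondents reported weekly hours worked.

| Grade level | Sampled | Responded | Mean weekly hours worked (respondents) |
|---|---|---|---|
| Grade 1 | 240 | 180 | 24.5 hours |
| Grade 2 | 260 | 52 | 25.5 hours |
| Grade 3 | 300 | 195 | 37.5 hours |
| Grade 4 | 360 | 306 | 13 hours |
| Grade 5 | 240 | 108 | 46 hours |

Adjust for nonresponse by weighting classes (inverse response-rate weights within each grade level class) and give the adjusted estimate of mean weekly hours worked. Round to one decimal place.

Class response rates: Grade 1 180/240 = 75%, Grade 2 52/260 = 20%, Grade 3 195/300 = 65%, Grade 4 306/360 = 85%, Grade 5 108/240 = 45%.
With weight = n_sampled/n_responded per class, the weighted class total is n_sampled:
  Grade 1: 240 × 24.5 = 5880
  Grade 2: 260 × 25.5 = 6630
  Grade 3: 300 × 37.5 = 11,250
  Grade 4: 360 × 13 = 4680
  Grade 5: 240 × 46 = 11,040
Adjusted estimate = 39,480 / 1,400 = 28.2 → 28.2.

28.2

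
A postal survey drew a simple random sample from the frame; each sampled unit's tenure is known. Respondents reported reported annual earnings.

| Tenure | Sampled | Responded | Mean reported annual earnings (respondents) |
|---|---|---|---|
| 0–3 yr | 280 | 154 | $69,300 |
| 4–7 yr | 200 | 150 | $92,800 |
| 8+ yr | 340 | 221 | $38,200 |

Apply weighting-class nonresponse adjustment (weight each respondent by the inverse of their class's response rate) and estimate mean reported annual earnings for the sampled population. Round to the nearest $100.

Class response rates: 0–3 yr 154/280 = 55%, 4–7 yr 150/200 = 75%, 8+ yr 221/340 = 65%.
Inverse-response-rate weighting restores each class to its sampled count, so class totals weight by n_sampled:
  0–3 yr: 280 × 69,300 = 19,404,000
  4–7 yr: 200 × 92,800 = 18,560,000
  8+ yr: 340 × 38,200 = 12,988,000
Adjusted estimate = 50,952,000 / 820 = 62136.6 → $62,100.

$62,100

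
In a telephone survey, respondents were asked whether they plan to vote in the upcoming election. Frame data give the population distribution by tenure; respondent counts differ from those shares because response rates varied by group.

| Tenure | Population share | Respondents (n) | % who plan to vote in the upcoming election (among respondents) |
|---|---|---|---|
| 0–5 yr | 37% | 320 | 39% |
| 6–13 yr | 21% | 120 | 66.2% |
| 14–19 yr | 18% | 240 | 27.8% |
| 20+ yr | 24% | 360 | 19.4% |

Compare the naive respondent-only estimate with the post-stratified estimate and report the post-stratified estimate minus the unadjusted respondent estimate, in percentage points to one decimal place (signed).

Without adjustment, the pooled respondent share is:
  (320/1040)×39 + (120/1040)×66.2 + (240/1040)×27.8 + (360/1040)×19.4 = 32.7692%
Reweighting by population tenure shares:
  0.37×39 + 0.21×66.2 + 0.18×27.8 + 0.24×19.4 = 37.992%
Difference = 37.992 − 32.7692 = 5.2228 pp.

+5.2 percentage points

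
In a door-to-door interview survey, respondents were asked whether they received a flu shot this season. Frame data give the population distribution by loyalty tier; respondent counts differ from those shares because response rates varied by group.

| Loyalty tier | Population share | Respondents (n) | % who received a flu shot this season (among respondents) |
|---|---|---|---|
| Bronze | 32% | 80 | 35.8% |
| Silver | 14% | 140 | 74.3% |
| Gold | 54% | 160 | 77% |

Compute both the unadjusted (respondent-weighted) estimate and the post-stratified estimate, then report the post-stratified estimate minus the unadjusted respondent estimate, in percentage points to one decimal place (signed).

-3.9 percentage points

Naive respondent-only estimate (weights = respondent counts):
  (80/380)×35.8 + (140/380)×74.3 + (160/380)×77 = 67.3316%
Post-stratified estimate weights by population shares:
  0.32×35.8 + 0.14×74.3 + 0.54×77 = 63.438%
Difference = 63.438 − 67.3316 = -3.8936 pp.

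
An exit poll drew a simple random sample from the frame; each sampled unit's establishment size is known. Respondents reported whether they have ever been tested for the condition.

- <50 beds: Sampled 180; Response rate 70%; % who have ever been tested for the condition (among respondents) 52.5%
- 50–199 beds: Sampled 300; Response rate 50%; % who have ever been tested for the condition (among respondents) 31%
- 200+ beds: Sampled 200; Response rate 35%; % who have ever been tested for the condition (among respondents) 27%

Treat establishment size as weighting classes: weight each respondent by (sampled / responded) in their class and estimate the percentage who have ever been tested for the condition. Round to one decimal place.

35.5%

With weight = n_sampled/n_responded per class, the weighted class total is n_sampled:
  <50 beds: 180 × 52.5 = 9450
  50–199 beds: 300 × 31 = 9300
  200+ beds: 200 × 27 = 5400
Adjusted estimate = 24,150 / 680 = 35.5147 → 35.5%.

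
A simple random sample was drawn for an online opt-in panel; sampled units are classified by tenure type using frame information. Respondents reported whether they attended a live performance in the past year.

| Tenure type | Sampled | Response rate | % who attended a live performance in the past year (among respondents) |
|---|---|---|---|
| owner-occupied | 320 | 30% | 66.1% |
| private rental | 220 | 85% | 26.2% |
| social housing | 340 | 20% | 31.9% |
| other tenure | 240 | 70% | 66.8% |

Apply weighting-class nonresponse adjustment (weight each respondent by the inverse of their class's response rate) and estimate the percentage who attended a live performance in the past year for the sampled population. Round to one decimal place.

48.0%

Inverse-response-rate weighting restores each class to its sampled count, so class totals weight by n_sampled:
  owner-occupied: 320 × 66.1 = 21,152
  private rental: 220 × 26.2 = 5764
  social housing: 340 × 31.9 = 10,846
  other tenure: 240 × 66.8 = 16,032
Adjusted estimate = 53,794 / 1,120 = 48.0304 → 48.0%.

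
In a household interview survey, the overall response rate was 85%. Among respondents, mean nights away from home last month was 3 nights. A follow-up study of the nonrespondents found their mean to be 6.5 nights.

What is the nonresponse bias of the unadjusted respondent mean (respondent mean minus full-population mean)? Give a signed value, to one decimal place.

Nonresponse fraction = 1 − 0.85 = 0.15.
Bias = (nonresponse fraction) × (respondent mean − nonrespondent mean)
     = 0.15 × (3 − 6.5) = 0.15 × -3.5 = -0.525.

-0.5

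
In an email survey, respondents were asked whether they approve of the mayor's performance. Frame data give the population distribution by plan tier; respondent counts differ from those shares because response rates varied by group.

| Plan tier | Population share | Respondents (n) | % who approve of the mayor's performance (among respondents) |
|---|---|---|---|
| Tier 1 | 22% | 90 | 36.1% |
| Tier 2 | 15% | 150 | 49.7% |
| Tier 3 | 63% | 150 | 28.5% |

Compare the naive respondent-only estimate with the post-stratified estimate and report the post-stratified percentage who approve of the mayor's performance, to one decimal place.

33.4%

Without adjustment, the pooled respondent share is:
  (90/390)×36.1 + (150/390)×49.7 + (150/390)×28.5 = 38.4077%
Post-stratifying to population shares instead:
  0.22×36.1 + 0.15×49.7 + 0.63×28.5 = 33.352%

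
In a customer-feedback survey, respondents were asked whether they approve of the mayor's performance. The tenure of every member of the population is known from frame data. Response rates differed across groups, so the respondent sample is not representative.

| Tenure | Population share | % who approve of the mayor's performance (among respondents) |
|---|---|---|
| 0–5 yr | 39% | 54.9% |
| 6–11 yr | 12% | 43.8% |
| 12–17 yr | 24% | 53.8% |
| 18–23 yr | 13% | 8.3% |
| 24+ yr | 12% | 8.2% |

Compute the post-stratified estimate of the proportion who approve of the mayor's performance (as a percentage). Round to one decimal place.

Post-stratification weights by population share, not respondent share:
  0–5 yr: 0.39 × 54.9 = 21.411
  6–11 yr: 0.12 × 43.8 = 5.256
  12–17 yr: 0.24 × 53.8 = 12.912
  18–23 yr: 0.13 × 8.3 = 1.079
  24+ yr: 0.12 × 8.2 = 0.984
Post-stratified estimate = 41.642 → 41.6%.

41.6%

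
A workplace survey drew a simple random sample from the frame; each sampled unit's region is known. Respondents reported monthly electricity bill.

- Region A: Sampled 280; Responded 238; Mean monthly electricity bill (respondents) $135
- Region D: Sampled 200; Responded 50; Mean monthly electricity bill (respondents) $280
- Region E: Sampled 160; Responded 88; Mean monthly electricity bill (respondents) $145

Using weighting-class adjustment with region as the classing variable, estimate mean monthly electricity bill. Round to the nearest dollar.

$183

Response rates by class: Region A 238/280 = 85%, Region D 50/200 = 25%, Region E 88/160 = 55%.
With weight = n_sampled/n_responded per class, the weighted class total is n_sampled:
  Region A: 280 × 135 = 37,800
  Region D: 200 × 280 = 56,000
  Region E: 160 × 145 = 23,200
Adjusted estimate = 117,000 / 640 = 182.812 → $183.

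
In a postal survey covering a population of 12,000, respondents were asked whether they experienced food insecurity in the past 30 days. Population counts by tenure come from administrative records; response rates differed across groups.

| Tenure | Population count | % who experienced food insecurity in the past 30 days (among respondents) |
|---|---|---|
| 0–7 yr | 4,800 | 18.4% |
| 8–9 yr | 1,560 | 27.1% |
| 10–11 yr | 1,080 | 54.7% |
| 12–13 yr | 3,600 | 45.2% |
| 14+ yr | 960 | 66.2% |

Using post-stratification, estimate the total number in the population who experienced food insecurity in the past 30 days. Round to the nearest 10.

Estimated count per cell = population count × respondent percentage:
  0–7 yr: 4,800 × 18.4% = 883.2
  8–9 yr: 1,560 × 27.1% = 422.76
  10–11 yr: 1,080 × 54.7% = 590.76
  12–13 yr: 3,600 × 45.2% = 1627.2
  14+ yr: 960 × 66.2% = 635.52
Estimated total = 4159.44 → 4,160.

4,160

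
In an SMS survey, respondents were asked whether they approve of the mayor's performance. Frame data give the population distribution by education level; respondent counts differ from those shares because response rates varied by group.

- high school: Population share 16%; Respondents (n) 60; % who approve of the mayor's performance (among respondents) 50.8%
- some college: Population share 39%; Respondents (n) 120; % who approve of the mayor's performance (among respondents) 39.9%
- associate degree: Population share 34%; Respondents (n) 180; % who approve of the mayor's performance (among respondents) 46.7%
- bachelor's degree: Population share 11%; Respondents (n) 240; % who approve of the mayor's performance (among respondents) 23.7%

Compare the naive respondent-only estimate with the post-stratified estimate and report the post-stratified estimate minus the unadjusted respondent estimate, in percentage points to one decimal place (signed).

Without adjustment, the pooled respondent share is:
  (60/600)×50.8 + (120/600)×39.9 + (180/600)×46.7 + (240/600)×23.7 = 36.55%
Post-stratified estimate weights by population shares:
  0.16×50.8 + 0.39×39.9 + 0.34×46.7 + 0.11×23.7 = 42.174%
Difference = 42.174 − 36.55 = 5.624 pp.

+5.6 percentage points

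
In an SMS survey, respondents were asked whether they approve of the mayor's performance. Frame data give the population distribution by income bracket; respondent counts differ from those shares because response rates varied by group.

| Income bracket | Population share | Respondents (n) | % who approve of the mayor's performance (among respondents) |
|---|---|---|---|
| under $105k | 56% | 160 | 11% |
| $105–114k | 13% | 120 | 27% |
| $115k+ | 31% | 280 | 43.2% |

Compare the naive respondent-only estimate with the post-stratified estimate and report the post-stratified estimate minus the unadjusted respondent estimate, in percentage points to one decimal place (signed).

Unadjusted (pooled respondent) estimate weights by respondent counts:
  (160/560)×11 + (120/560)×27 + (280/560)×43.2 = 30.5286%
Post-stratified estimate weights by population shares:
  0.56×11 + 0.13×27 + 0.31×43.2 = 23.062%
Difference = 23.062 − 30.5286 = -7.4666 pp.

-7.5 percentage points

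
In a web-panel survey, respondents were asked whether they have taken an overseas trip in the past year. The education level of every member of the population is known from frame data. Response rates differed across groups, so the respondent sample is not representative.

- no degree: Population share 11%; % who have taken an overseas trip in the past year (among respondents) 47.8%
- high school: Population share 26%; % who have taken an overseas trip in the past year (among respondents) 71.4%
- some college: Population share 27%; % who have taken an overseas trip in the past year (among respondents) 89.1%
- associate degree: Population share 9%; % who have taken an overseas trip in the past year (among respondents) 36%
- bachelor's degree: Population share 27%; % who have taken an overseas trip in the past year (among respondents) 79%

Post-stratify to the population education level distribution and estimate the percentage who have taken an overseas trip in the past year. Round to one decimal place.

72.4%

Each cell contributes population-share × respondent value:
  no degree: 0.11 × 47.8 = 5.258
  high school: 0.26 × 71.4 = 18.564
  some college: 0.27 × 89.1 = 24.057
  associate degree: 0.09 × 36 = 3.24
  bachelor's degree: 0.27 × 79 = 21.33
Post-stratified estimate = 72.449 → 72.4%.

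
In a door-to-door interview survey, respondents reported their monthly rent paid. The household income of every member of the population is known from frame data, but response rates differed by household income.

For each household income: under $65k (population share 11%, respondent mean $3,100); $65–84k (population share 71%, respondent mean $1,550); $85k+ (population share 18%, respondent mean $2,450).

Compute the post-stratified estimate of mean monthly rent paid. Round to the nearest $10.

$1,880

Reweight to the known household income distribution:
  under $65k: 0.11 × 3100 = 341
  $65–84k: 0.71 × 1550 = 1100.5
  $85k+: 0.18 × 2450 = 441
Post-stratified estimate = 1882.5 → $1,880.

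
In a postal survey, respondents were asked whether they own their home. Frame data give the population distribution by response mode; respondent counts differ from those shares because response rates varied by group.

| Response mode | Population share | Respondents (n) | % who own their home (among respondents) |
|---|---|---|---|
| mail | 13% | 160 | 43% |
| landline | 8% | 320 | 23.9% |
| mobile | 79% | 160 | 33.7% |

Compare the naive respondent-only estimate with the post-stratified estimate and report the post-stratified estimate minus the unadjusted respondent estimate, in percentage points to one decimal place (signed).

Without adjustment, the pooled respondent share is:
  (160/640)×43 + (320/640)×23.9 + (160/640)×33.7 = 31.125%
Post-stratified estimate weights by population shares:
  0.13×43 + 0.08×23.9 + 0.79×33.7 = 34.125%
Difference = 34.125 − 31.125 = 3 pp.

+3.0 percentage points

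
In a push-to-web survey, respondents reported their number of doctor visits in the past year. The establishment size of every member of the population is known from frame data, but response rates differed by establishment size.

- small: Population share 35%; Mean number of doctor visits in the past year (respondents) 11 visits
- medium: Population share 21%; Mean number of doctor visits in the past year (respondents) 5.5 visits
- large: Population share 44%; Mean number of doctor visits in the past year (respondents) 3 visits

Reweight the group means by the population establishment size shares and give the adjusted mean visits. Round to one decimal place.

Post-stratification weights by population share, not respondent share:
  small: 0.35 × 11 = 3.85
  medium: 0.21 × 5.5 = 1.155
  large: 0.44 × 3 = 1.32
Post-stratified estimate = 6.325 → 6.3.

6.3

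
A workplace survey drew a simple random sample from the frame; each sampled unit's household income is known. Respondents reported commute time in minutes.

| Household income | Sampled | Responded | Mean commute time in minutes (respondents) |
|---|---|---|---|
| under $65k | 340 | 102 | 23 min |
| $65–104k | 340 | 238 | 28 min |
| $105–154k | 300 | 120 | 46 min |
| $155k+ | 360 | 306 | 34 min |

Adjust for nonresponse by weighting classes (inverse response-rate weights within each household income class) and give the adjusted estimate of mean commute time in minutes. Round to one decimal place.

Response rates by class: under $65k 102/340 = 30%, $65–104k 238/340 = 70%, $105–154k 120/300 = 40%, $155k+ 306/360 = 85%.
Weighting each respondent by the inverse class response rate inflates each class back to its sampled size, so the class weight is n_sampled:
  under $65k: 340 × 23 = 7820
  $65–104k: 340 × 28 = 9520
  $105–154k: 300 × 46 = 13,800
  $155k+: 360 × 34 = 12,240
Adjusted estimate = 43,380 / 1,340 = 32.3731 → 32.4.

32.4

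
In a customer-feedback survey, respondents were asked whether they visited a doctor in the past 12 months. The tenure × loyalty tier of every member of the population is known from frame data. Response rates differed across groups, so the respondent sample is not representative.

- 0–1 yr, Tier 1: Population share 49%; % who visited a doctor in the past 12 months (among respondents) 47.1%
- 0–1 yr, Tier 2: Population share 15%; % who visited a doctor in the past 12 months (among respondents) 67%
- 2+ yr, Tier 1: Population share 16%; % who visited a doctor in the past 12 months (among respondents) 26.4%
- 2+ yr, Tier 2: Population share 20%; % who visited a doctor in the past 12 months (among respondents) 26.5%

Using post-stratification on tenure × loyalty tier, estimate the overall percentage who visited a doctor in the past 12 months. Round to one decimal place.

Reweight to the known tenure × loyalty tier distribution:
  0–1 yr, Tier 1: 0.49 × 47.1 = 23.079
  0–1 yr, Tier 2: 0.15 × 67 = 10.05
  2+ yr, Tier 1: 0.16 × 26.4 = 4.224
  2+ yr, Tier 2: 0.2 × 26.5 = 5.3
Post-stratified estimate = 42.653 → 42.7%.

42.7%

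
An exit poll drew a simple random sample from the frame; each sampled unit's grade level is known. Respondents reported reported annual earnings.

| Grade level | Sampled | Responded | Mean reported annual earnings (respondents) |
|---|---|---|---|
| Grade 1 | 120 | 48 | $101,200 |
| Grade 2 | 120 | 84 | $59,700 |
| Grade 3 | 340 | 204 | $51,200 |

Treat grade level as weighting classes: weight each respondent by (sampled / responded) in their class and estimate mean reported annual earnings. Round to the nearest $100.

Response rates by class: Grade 1 48/120 = 40%, Grade 2 84/120 = 70%, Grade 3 204/340 = 60%.
Inverse-response-rate weighting restores each class to its sampled count, so class totals weight by n_sampled:
  Grade 1: 120 × 101,200 = 12,144,000
  Grade 2: 120 × 59,700 = 7,164,000
  Grade 3: 340 × 51,200 = 17,408,000
Adjusted estimate = 36,716,000 / 580 = 63303.4 → $63,300.

$63,300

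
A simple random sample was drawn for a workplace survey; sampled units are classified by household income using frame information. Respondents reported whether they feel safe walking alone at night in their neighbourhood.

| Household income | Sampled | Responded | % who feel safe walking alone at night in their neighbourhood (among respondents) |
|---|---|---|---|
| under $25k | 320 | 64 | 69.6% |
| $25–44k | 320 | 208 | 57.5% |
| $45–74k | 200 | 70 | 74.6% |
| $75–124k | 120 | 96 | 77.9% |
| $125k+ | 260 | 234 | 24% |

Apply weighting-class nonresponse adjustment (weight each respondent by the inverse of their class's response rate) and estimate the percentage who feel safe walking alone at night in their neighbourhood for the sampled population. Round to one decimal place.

58.3%

Response rates by class: under $25k 64/320 = 20%, $25–44k 208/320 = 65%, $45–74k 70/200 = 35%, $75–124k 96/120 = 80%, $125k+ 234/260 = 90%.
Inverse-response-rate weighting restores each class to its sampled count, so class totals weight by n_sampled:
  under $25k: 320 × 69.6 = 22,272
  $25–44k: 320 × 57.5 = 18,400
  $45–74k: 200 × 74.6 = 14920
  $75–124k: 120 × 77.9 = 9348
  $125k+: 260 × 24 = 6240
Adjusted estimate = 71,180 / 1,220 = 58.3443 → 58.3%.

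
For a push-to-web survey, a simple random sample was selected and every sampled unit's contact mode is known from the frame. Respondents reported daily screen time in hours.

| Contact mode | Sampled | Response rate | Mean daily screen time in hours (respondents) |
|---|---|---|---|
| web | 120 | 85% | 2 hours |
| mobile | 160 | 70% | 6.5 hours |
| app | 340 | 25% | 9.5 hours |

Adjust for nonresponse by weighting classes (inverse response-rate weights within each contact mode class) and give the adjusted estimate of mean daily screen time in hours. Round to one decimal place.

With weight = n_sampled/n_responded per class, the weighted class total is n_sampled:
  web: 120 × 2 = 240
  mobile: 160 × 6.5 = 1040
  app: 340 × 9.5 = 3230
Adjusted estimate = 4510 / 620 = 7.27419 → 7.3.

7.3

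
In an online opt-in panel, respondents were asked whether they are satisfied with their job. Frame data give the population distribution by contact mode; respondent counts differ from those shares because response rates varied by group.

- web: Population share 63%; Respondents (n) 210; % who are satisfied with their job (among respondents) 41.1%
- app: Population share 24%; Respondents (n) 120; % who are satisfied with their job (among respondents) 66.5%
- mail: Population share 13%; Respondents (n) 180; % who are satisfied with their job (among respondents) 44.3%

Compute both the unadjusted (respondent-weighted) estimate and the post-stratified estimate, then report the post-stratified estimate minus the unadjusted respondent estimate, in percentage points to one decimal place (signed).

Naive respondent-only estimate (weights = respondent counts):
  (210/510)×41.1 + (120/510)×66.5 + (180/510)×44.3 = 48.2059%
Post-stratified estimate weights by population shares:
  0.63×41.1 + 0.24×66.5 + 0.13×44.3 = 47.612%
Difference = 47.612 − 48.2059 = -0.5939 pp.

-0.6 percentage points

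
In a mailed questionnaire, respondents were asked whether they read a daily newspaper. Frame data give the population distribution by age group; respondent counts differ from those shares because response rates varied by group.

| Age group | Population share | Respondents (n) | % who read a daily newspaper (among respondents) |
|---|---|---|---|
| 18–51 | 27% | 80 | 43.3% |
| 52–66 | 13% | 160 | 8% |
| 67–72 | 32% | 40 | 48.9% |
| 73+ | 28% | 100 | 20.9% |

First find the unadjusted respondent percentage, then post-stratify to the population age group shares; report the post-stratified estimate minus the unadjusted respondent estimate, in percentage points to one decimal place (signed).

Without adjustment, the pooled respondent share is:
  (80/380)×43.3 + (160/380)×8 + (40/380)×48.9 + (100/380)×20.9 = 23.1316%
Post-stratified estimate weights by population shares:
  0.27×43.3 + 0.13×8 + 0.32×48.9 + 0.28×20.9 = 34.231%
Difference = 34.231 − 23.1316 = 11.0994 pp.

+11.1 percentage points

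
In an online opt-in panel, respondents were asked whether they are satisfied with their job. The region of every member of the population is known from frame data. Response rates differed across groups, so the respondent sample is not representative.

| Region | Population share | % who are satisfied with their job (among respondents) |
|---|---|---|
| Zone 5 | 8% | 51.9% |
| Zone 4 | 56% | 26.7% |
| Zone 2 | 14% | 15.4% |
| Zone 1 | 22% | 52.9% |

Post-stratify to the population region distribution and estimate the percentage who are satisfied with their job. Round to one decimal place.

Post-stratification weights by population share, not respondent share:
  Zone 5: 0.08 × 51.9 = 4.152
  Zone 4: 0.56 × 26.7 = 14.952
  Zone 2: 0.14 × 15.4 = 2.156
  Zone 1: 0.22 × 52.9 = 11.638
Post-stratified estimate = 32.898 → 32.9%.

32.9%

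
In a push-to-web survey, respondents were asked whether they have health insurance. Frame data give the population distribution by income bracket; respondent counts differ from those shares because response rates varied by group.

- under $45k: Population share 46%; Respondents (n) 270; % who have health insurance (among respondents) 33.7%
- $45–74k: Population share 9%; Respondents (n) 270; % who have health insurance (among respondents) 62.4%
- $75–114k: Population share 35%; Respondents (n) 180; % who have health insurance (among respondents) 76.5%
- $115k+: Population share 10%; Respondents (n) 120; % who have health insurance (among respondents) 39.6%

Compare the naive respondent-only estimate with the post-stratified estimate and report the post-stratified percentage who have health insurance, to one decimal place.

51.9%

Naive respondent-only estimate (weights = respondent counts):
  (270/840)×33.7 + (270/840)×62.4 + (180/840)×76.5 + (120/840)×39.6 = 52.9393%
Post-stratified estimate weights by population shares:
  0.46×33.7 + 0.09×62.4 + 0.35×76.5 + 0.1×39.6 = 51.853%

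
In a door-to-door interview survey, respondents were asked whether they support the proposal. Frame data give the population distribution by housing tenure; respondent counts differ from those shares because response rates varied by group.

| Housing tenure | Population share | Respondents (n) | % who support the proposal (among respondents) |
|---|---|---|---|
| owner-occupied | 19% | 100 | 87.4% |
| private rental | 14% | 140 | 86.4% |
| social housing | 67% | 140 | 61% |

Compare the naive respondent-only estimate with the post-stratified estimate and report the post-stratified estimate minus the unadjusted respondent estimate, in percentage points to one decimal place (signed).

-7.7 percentage points

Naive respondent-only estimate (weights = respondent counts):
  (100/380)×87.4 + (140/380)×86.4 + (140/380)×61 = 77.3053%
Post-stratifying to population shares instead:
  0.19×87.4 + 0.14×86.4 + 0.67×61 = 69.572%
Difference = 69.572 − 77.3053 = -7.7333 pp.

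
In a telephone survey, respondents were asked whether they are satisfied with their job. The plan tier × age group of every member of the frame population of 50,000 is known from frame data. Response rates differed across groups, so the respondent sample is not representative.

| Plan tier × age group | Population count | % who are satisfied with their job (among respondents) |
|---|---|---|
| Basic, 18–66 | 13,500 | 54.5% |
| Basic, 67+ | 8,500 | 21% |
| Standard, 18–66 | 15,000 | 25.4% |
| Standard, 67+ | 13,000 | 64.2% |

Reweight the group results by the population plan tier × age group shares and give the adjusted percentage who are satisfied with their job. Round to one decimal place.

42.6%

Post-stratification weights by population share, not respondent share:
  Basic, 18–66: (13,500/50,000) × 54.5 = 14.715
  Basic, 67+: (8,500/50,000) × 21 = 3.57
  Standard, 18–66: (15,000/50,000) × 25.4 = 7.62
  Standard, 67+: (13,000/50,000) × 64.2 = 16.692
Post-stratified estimate = 42.597 → 42.6%.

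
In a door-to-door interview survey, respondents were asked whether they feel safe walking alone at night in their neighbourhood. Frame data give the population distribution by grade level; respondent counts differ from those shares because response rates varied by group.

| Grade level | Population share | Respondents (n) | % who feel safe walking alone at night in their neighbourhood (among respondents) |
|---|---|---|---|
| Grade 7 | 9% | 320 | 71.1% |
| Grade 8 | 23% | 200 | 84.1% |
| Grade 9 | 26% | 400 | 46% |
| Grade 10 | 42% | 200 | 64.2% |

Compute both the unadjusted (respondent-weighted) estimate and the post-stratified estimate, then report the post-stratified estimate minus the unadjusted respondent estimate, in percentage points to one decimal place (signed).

+1.4 percentage points

Without adjustment, the pooled respondent share is:
  (320/1120)×71.1 + (200/1120)×84.1 + (400/1120)×46 + (200/1120)×64.2 = 63.225%
Reweighting by population grade level shares:
  0.09×71.1 + 0.23×84.1 + 0.26×46 + 0.42×64.2 = 64.666%
Difference = 64.666 − 63.225 = 1.441 pp.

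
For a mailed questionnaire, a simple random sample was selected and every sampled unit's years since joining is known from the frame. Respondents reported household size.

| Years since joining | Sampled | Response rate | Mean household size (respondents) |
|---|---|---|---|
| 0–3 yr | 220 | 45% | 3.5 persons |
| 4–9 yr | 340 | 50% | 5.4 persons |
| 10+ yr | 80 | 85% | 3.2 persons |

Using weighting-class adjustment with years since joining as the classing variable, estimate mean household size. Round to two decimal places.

With weight = n_sampled/n_responded per class, the weighted class total is n_sampled:
  0–3 yr: 220 × 3.5 = 770
  4–9 yr: 340 × 5.4 = 1836
  10+ yr: 80 × 3.2 = 256
Adjusted estimate = 2862 / 640 = 4.47187 → 4.47.

4.47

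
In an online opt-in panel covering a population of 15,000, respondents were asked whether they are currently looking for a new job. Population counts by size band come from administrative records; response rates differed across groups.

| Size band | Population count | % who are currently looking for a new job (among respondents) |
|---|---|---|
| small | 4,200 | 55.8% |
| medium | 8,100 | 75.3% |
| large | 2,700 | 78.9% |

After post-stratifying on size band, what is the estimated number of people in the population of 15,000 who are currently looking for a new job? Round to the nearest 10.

Estimated count per cell = population count × respondent percentage:
  small: 4,200 × 55.8% = 2343.6
  medium: 8,100 × 75.3% = 6099.3
  large: 2,700 × 78.9% = 2130.3
Estimated total = 10573.2 → 10,570.

10,570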